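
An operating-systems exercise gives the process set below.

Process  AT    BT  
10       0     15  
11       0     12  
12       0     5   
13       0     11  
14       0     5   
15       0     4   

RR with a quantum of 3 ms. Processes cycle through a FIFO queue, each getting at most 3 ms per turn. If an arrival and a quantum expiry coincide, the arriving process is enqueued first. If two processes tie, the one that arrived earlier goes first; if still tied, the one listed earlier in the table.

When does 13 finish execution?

Timeline: | 10 0-3 | 11 3-6 | 12 6-9 | 13 9-12 | 14 12-15 | 15 15-18 | 10 18-21 | 11 21-24 | 12 24-26 | 13 26-29 | 14 29-31 | 15 31-32 | 10 32-35 | 11 35-38 | 13 38-41 | 10 41-44 | 11 44-47 | 13 47-49 | 10 49-52 |
Completion: 10=52  11=47  12=26  13=49  14=31  15=32
Turnaround (C−A): 10=52  11=47  12=26  13=49  14=31  15=32

49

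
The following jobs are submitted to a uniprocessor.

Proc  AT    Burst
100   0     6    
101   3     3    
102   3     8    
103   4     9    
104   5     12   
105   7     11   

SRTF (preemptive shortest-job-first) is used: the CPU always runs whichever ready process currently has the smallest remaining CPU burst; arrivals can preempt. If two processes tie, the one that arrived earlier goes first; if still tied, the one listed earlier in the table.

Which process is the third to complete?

102

Schedule: | 100 0-6 | 101 6-9 | 102 9-17 | 103 17-26 | 105 26-37 | 104 37-49 |
Completion: 100=6  101=9  102=17  103=26  104=49  105=37
Finish order: 100 → 101 → 102 → 103 → 105 → 104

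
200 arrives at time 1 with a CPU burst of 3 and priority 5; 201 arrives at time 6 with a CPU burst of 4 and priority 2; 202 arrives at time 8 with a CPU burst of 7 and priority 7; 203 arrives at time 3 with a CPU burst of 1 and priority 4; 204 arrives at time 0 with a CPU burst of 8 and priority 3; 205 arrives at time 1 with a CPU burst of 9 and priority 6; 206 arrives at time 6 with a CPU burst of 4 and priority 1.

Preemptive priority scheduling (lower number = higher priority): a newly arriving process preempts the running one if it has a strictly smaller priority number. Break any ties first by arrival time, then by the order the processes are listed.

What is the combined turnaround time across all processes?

117

Gantt: | 204 0-6 | 206 6-10 | 201 10-14 | 204 14-16 | 203 16-17 | 200 17-20 | 205 20-29 | 202 29-36 |
Completion: 200=20  201=14  202=36  203=17  204=16  205=29  206=10
Turnaround (C−A): 200=19  201=8  202=28  203=14  204=16  205=28  206=4
Turnaround = completion − arrival: 200=19, 201=8, 202=28, 203=14, 204=16, 205=28, 206=4
Total turnaround = 19 + 8 + 28 + 14 + 16 + 28 + 4 = 117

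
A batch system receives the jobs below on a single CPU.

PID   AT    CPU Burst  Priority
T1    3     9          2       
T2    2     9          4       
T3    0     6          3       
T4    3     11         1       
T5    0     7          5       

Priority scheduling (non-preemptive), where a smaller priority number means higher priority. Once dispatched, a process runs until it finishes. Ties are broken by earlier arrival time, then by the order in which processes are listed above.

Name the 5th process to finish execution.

T5

Gantt: | T3 0-6 | T4 6-17 | T1 17-26 | T2 26-35 | T5 35-42 |
Completion: T1=26  T2=35  T3=6  T4=17  T5=42
Finish order: T3 → T4 → T1 → T2 → T5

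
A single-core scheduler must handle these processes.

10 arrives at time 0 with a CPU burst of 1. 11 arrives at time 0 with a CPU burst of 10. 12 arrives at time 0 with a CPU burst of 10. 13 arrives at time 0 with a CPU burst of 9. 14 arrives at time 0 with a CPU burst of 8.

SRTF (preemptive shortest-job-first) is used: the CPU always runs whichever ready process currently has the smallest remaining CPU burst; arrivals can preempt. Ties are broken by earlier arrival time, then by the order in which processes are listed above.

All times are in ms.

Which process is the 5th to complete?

12

Timeline: | 10 0-1 | 14 1-9 | 13 9-18 | 11 18-28 | 12 28-38 |
Completion: 10=1  11=28  12=38  13=18  14=9
Turnaround (C−A): 10=1  11=28  12=38  13=18  14=9
Finish order: 10 → 14 → 13 → 11 → 12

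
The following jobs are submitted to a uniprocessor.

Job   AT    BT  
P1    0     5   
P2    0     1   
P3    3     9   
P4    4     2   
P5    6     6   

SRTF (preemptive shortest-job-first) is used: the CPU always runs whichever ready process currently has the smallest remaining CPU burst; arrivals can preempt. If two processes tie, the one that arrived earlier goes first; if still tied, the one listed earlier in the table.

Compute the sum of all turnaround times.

39

Gantt: | P2 0-1 | P1 1-6 | P4 6-8 | P5 8-14 | P3 14-23 |
Completion: P1=6  P2=1  P3=23  P4=8  P5=14
Turnaround = completion − arrival: P1=6, P2=1, P3=20, P4=4, P5=8
Total turnaround = 6 + 1 + 20 + 4 + 8 = 39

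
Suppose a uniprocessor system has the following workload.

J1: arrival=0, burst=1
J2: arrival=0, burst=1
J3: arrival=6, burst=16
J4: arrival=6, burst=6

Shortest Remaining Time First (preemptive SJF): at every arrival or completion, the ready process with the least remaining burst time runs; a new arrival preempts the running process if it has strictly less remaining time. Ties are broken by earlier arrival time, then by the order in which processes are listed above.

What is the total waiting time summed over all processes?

Timeline: | J1 0-1 | J2 1-2 | idle 2-6 | J4 6-12 | J3 12-28 |
Completion: J1=1  J2=2  J3=28  J4=12
Turnaround (C−A): J1=1  J2=2  J3=22  J4=6
Waiting = turnaround − burst: J1=0, J2=1, J3=6, J4=0
Total waiting = 0 + 1 + 6 + 0 = 7

7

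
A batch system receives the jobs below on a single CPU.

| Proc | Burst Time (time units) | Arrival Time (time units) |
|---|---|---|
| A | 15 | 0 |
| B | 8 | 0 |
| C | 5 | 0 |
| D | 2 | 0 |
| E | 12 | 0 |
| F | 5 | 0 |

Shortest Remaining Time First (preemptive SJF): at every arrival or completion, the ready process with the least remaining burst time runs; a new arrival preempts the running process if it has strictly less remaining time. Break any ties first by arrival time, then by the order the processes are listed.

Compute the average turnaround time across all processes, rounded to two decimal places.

20.00

Gantt: | D 0-2 | C 2-7 | F 7-12 | B 12-20 | E 20-32 | A 32-47 |
Completion: A=47  B=20  C=7  D=2  E=32  F=12
Turnaround times: A=47, B=20, C=7, D=2, E=32, F=12
Average turnaround = (47+20+7+2+32+12) / 6 = 120/6 = 20.00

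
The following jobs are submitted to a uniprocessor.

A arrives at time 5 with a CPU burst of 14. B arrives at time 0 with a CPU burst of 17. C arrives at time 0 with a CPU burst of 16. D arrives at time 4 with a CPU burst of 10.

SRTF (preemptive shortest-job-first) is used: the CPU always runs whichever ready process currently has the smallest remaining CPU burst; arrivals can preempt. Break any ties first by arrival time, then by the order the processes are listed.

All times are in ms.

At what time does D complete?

14

Gantt: | C 0-4 | D 4-14 | C 14-26 | A 26-40 | B 40-57 |
Completion: A=40  B=57  C=26  D=14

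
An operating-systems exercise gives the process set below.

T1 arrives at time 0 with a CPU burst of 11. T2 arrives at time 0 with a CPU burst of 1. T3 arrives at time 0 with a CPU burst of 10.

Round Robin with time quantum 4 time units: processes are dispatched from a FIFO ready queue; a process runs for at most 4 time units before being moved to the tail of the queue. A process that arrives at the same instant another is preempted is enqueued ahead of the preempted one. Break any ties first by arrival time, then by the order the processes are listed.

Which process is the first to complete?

T2

Gantt: | T1 0-4 | T2 4-5 | T3 5-9 | T1 9-13 | T3 13-17 | T1 17-20 | T3 20-22 |
Completion: T1=20  T2=5  T3=22
Turnaround (C−A): T1=20  T2=5  T3=22
Finish order: T2 → T1 → T3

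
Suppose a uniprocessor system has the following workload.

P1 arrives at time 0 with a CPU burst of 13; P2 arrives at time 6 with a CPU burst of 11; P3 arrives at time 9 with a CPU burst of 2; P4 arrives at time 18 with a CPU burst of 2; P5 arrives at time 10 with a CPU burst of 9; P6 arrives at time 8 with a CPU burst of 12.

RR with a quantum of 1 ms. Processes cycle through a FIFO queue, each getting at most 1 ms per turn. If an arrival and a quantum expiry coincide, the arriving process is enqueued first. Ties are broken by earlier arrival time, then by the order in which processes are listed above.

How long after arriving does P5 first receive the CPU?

Gantt: | P1 0-6 | P2 6-7 | P1 7-8 | P2 8-9 | P6 9-10 | P1 10-11 | P3 11-12 | P2 12-13 | P5 13-14 | P6 14-15 | P1 15-16 | P3 16-17 | P2 17-18 | P5 18-19 | P6 19-20 | P1 20-21 | P4 21-22 | P2 22-23 | P5 23-24 | P6 24-25 | P1 25-26 | P4 26-27 | P2 27-28 | P5 28-29 | P6 29-30 | P1 30-31 | P2 31-32 | P5 32-33 | P6 33-34 | P1 34-35 | P2 35-36 | P5 36-37 | P6 37-38 | P2 38-39 | P5 39-40 | P6 40-41 | P2 41-42 | P5 42-43 | P6 43-44 | P2 44-45 | P5 45-46 | P6 46-49 |
Completion: P1=35  P2=45  P3=17  P4=27  P5=46  P6=49
Turnaround (C−A): P1=35  P2=39  P3=8  P4=9  P5=36  P6=41
Response(P5) = first start − arrival = 13 − 10 = 3

3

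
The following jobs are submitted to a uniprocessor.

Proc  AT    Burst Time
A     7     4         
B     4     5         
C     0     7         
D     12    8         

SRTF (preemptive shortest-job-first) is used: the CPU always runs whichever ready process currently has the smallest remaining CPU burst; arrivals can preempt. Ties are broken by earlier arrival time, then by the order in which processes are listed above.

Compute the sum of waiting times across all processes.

Timeline: | C 0-7 | A 7-11 | B 11-16 | D 16-24 |
Completion: A=11  B=16  C=7  D=24
Turnaround (C−A): A=4  B=12  C=7  D=12
Waiting = turnaround − burst: A=0, B=7, C=0, D=4
Total waiting = 0 + 7 + 0 + 4 = 11

11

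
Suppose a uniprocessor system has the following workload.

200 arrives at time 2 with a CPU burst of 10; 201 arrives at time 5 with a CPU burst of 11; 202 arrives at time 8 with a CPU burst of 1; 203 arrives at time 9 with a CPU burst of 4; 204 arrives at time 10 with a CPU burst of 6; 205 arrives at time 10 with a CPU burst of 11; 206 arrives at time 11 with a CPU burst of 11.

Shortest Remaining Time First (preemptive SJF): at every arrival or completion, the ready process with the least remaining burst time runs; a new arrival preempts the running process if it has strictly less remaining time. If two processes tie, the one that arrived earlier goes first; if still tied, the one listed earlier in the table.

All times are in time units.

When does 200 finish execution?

13

Gantt: | idle 0-2 | 200 2-8 | 202 8-9 | 200 9-13 | 203 13-17 | 204 17-23 | 201 23-34 | 205 34-45 | 206 45-56 |
Completion: 200=13  201=34  202=9  203=17  204=23  205=45  206=56
Turnaround (C−A): 200=11  201=29  202=1  203=8  204=13  205=35  206=45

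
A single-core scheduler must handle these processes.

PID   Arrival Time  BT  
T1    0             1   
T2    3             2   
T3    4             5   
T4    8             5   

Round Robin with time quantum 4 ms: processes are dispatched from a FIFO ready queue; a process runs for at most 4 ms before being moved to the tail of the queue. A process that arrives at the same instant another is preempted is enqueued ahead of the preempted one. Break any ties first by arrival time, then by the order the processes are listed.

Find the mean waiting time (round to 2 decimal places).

Timeline: | T1 0-1 | idle 1-3 | T2 3-5 | T3 5-9 | T4 9-13 | T3 13-14 | T4 14-15 |
Completion: T1=1  T2=5  T3=14  T4=15
Turnaround (C−A): T1=1  T2=2  T3=10  T4=7
Waiting times: T1=0, T2=0, T3=5, T4=2
Average waiting = (0+0+5+2) / 4 = 7/4 = 1.75

1.75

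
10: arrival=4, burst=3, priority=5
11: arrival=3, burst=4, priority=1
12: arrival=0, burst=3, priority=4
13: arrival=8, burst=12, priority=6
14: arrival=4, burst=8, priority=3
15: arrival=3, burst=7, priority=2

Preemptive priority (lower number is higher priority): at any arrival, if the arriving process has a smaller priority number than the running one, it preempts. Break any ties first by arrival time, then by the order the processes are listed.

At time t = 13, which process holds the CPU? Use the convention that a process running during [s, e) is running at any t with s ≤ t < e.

Timeline: | 12 0-3 | 11 3-7 | 15 7-14 | 14 14-22 | 10 22-25 | 13 25-37 |
Completion: 10=25  11=7  12=3  13=37  14=22  15=14

15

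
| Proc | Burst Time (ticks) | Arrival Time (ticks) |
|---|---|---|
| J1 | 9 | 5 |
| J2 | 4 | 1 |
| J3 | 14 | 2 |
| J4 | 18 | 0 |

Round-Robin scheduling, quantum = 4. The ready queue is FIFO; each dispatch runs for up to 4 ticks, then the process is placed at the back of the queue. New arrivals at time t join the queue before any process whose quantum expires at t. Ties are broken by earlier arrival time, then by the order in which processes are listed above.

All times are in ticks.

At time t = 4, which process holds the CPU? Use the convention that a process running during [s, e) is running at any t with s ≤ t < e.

Schedule: | J4 0-4 | J2 4-8 | J3 8-12 | J4 12-16 | J1 16-20 | J3 20-24 | J4 24-28 | J1 28-32 | J3 32-36 | J4 36-40 | J1 40-41 | J3 41-43 | J4 43-45 |
Completion: J1=41  J2=8  J3=43  J4=45
Turnaround (C−A): J1=36  J2=7  J3=41  J4=45

J2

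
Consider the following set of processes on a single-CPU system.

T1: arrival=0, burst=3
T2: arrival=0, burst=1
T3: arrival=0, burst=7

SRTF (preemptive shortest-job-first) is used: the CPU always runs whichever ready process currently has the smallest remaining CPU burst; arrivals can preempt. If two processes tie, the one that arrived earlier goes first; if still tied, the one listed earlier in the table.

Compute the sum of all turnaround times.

16

Timeline: | T2 0-1 | T1 1-4 | T3 4-11 |
Completion: T1=4  T2=1  T3=11
Turnaround (C−A): T1=4  T2=1  T3=11
Turnaround = completion − arrival: T1=4, T2=1, T3=11
Total turnaround = 4 + 1 + 11 = 16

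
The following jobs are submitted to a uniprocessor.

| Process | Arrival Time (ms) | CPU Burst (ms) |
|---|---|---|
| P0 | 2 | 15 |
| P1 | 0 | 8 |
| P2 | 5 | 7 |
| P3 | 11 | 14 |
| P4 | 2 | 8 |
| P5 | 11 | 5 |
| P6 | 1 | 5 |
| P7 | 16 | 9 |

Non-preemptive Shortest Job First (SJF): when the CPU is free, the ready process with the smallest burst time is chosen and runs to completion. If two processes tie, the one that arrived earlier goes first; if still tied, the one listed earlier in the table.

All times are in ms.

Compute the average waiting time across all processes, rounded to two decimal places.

Gantt: | P1 0-8 | P6 8-13 | P5 13-18 | P2 18-25 | P4 25-33 | P7 33-42 | P3 42-56 | P0 56-71 |
Completion: P0=71  P1=8  P2=25  P3=56  P4=33  P5=18  P6=13  P7=42
Waiting times: P0=54, P1=0, P2=13, P3=31, P4=23, P5=2, P6=7, P7=17
Average waiting = (54+0+13+31+23+2+7+17) / 8 = 147/8 = 18.38

18.38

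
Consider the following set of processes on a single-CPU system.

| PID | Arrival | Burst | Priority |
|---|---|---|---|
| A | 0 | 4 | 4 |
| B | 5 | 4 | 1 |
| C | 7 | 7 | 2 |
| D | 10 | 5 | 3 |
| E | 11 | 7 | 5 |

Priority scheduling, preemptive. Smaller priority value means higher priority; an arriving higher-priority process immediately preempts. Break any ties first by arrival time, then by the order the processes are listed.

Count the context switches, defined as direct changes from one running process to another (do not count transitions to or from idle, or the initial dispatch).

Gantt: | A 0-4 | idle 4-5 | B 5-9 | C 9-16 | D 16-21 | E 21-28 |
Completion: A=4  B=9  C=16  D=21  E=28
Turnaround (C−A): A=4  B=4  C=9  D=11  E=17

3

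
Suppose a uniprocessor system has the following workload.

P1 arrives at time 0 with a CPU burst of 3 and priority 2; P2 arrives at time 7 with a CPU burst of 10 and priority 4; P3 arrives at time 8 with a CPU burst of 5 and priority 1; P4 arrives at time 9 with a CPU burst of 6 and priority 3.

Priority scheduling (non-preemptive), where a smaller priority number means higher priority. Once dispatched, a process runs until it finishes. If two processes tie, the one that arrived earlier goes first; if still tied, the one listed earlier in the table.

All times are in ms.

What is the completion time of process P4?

Gantt: | P1 0-3 | idle 3-7 | P2 7-17 | P3 17-22 | P4 22-28 |
Completion: P1=3  P2=17  P3=22  P4=28

28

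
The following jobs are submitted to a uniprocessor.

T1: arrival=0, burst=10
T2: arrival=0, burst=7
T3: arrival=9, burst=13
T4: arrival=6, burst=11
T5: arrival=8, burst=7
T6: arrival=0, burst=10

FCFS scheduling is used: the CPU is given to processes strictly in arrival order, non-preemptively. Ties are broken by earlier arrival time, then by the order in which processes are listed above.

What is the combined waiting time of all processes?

114

Gantt: | T1 0-10 | T2 10-17 | T6 17-27 | T4 27-38 | T5 38-45 | T3 45-58 |
Completion: T1=10  T2=17  T3=58  T4=38  T5=45  T6=27
Turnaround (C−A): T1=10  T2=17  T3=49  T4=32  T5=37  T6=27
Waiting = turnaround − burst: T1=0, T2=10, T3=36, T4=21, T5=30, T6=17
Total waiting = 0 + 10 + 36 + 21 + 30 + 17 = 114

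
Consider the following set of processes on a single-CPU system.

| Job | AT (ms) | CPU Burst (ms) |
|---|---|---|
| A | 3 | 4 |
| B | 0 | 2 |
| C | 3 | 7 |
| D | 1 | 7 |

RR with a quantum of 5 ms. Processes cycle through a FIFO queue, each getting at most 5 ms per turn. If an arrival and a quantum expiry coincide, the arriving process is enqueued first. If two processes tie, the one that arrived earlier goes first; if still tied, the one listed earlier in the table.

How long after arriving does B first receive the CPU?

Schedule: | B 0-2 | D 2-7 | A 7-11 | C 11-16 | D 16-18 | C 18-20 |
Completion: A=11  B=2  C=20  D=18
Turnaround (C−A): A=8  B=2  C=17  D=17
Response(B) = first start − arrival = 0 − 0 = 0

0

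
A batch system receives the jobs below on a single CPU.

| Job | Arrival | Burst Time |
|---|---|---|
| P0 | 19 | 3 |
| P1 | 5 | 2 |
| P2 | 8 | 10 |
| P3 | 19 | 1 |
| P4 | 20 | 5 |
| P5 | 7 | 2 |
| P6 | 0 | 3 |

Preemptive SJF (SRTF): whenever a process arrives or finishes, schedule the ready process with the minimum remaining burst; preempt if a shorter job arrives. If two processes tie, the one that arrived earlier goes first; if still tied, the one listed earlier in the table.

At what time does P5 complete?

9

Schedule: | P6 0-3 | idle 3-5 | P1 5-7 | P5 7-9 | P2 9-19 | P3 19-20 | P0 20-23 | P4 23-28 |
Completion: P0=23  P1=7  P2=19  P3=20  P4=28  P5=9  P6=3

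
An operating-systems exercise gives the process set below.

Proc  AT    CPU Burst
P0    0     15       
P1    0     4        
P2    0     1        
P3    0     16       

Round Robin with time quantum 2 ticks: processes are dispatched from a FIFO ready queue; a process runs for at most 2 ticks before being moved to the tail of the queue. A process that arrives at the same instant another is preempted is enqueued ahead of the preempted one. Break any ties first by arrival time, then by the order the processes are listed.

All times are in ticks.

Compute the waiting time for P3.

Schedule: | P0 0-2 | P1 2-4 | P2 4-5 | P3 5-7 | P0 7-9 | P1 9-11 | P3 11-13 | P0 13-15 | P3 15-17 | P0 17-19 | P3 19-21 | P0 21-23 | P3 23-25 | P0 25-27 | P3 27-29 | P0 29-31 | P3 31-33 | P0 33-34 | P3 34-36 |
Completion: P0=34  P1=11  P2=5  P3=36
Waiting(P3) = turnaround − burst = 36 − 16 = 20

20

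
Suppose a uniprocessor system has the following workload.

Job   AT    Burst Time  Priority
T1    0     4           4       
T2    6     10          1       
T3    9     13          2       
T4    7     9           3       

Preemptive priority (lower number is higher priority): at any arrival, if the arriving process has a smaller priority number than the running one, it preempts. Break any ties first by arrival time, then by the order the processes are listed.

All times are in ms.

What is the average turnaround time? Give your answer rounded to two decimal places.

Timeline: | T1 0-4 | idle 4-6 | T2 6-16 | T3 16-29 | T4 29-38 |
Completion: T1=4  T2=16  T3=29  T4=38
Turnaround times: T1=4, T2=10, T3=20, T4=31
Average turnaround = (4+10+20+31) / 4 = 65/4 = 16.25

16.25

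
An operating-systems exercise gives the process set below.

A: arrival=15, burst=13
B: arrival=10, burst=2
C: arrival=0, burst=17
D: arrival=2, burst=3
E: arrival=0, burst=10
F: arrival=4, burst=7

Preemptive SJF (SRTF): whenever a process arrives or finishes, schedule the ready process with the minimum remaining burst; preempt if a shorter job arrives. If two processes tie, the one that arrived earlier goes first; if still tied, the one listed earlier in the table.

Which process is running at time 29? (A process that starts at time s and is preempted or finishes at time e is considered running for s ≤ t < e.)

Schedule: | E 0-2 | D 2-5 | F 5-12 | B 12-14 | E 14-22 | A 22-35 | C 35-52 |
Completion: A=35  B=14  C=52  D=5  E=22  F=12

A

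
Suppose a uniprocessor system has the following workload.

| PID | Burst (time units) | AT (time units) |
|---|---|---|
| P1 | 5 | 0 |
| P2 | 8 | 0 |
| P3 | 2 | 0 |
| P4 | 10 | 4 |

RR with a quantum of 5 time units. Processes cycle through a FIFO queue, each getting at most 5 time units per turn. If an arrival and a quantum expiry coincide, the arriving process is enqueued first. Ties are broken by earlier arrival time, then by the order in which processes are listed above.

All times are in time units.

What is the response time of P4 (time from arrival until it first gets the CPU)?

8

Timeline: | P1 0-5 | P2 5-10 | P3 10-12 | P4 12-17 | P2 17-20 | P4 20-25 |
Completion: P1=5  P2=20  P3=12  P4=25
Response(P4) = first start − arrival = 12 − 4 = 8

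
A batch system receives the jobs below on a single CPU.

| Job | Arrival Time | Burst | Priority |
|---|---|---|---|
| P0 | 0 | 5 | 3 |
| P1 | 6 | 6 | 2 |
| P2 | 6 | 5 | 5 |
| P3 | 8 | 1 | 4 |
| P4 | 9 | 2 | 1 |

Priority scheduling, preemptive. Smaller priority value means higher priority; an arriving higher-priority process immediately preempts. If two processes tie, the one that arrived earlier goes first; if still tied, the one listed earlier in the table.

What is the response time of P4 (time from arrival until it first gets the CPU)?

0

Gantt: | P0 0-5 | idle 5-6 | P1 6-9 | P4 9-11 | P1 11-14 | P3 14-15 | P2 15-20 |
Completion: P0=5  P1=14  P2=20  P3=15  P4=11
Response(P4) = first start − arrival = 9 − 9 = 0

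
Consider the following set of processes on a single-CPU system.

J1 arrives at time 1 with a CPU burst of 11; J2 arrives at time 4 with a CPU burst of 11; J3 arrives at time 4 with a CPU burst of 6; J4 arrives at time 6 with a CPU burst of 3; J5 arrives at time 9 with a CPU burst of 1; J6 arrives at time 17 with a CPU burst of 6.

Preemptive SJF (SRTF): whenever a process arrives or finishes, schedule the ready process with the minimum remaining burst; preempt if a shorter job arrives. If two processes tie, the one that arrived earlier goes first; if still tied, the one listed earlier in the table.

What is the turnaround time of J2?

Timeline: | idle 0-1 | J1 1-4 | J3 4-6 | J4 6-9 | J5 9-10 | J3 10-14 | J1 14-22 | J6 22-28 | J2 28-39 |
Completion: J1=22  J2=39  J3=14  J4=9  J5=10  J6=28
Turnaround (C−A): J1=21  J2=35  J3=10  J4=3  J5=1  J6=11
Turnaround(J2) = completion − arrival = 39 − 4 = 35

35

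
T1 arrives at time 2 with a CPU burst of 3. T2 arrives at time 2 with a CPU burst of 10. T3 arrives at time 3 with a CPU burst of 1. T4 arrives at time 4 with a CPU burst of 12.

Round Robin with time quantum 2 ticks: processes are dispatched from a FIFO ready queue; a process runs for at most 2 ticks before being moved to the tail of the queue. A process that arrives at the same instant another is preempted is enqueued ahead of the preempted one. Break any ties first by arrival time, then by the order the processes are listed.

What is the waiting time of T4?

12

Timeline: | idle 0-2 | T1 2-4 | T2 4-6 | T3 6-7 | T4 7-9 | T1 9-10 | T2 10-12 | T4 12-14 | T2 14-16 | T4 16-18 | T2 18-20 | T4 20-22 | T2 22-24 | T4 24-28 |
Completion: T1=10  T2=24  T3=7  T4=28
Turnaround (C−A): T1=8  T2=22  T3=4  T4=24
Waiting(T4) = turnaround − burst = 24 − 12 = 12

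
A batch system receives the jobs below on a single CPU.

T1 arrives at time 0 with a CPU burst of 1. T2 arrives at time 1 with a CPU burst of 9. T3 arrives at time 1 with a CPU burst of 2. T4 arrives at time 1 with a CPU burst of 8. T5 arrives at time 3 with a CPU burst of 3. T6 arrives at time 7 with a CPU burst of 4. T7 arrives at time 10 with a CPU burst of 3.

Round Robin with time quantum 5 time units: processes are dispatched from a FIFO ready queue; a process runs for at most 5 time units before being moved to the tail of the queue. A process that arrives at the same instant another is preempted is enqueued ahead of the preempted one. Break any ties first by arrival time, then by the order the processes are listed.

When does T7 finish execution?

27

Gantt: | T1 0-1 | T2 1-6 | T3 6-8 | T4 8-13 | T5 13-16 | T2 16-20 | T6 20-24 | T7 24-27 | T4 27-30 |
Completion: T1=1  T2=20  T3=8  T4=30  T5=16  T6=24  T7=27
Turnaround (C−A): T1=1  T2=19  T3=7  T4=29  T5=13  T6=17  T7=17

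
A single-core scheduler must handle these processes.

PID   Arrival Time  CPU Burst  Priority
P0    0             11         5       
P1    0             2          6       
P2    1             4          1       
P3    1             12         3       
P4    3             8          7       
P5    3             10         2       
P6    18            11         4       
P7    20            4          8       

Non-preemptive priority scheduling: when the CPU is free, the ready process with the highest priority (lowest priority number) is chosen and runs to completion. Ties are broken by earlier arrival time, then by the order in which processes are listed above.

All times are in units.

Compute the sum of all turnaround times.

260

Timeline: | P0 0-11 | P2 11-15 | P5 15-25 | P3 25-37 | P6 37-48 | P1 48-50 | P4 50-58 | P7 58-62 |
Completion: P0=11  P1=50  P2=15  P3=37  P4=58  P5=25  P6=48  P7=62
Turnaround (C−A): P0=11  P1=50  P2=14  P3=36  P4=55  P5=22  P6=30  P7=42
Turnaround = completion − arrival: P0=11, P1=50, P2=14, P3=36, P4=55, P5=22, P6=30, P7=42
Total turnaround = 11 + 50 + 14 + 36 + 55 + 22 + 30 + 42 = 260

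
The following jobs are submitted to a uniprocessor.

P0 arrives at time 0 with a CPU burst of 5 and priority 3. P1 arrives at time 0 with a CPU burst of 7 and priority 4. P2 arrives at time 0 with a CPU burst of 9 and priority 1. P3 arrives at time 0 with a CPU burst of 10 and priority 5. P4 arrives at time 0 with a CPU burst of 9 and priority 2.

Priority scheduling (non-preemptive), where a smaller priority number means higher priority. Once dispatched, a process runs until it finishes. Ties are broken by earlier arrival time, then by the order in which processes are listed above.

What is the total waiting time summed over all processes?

80

Gantt: | P2 0-9 | P4 9-18 | P0 18-23 | P1 23-30 | P3 30-40 |
Completion: P0=23  P1=30  P2=9  P3=40  P4=18
Waiting = turnaround − burst: P0=18, P1=23, P2=0, P3=30, P4=9
Total waiting = 18 + 23 + 0 + 30 + 9 = 80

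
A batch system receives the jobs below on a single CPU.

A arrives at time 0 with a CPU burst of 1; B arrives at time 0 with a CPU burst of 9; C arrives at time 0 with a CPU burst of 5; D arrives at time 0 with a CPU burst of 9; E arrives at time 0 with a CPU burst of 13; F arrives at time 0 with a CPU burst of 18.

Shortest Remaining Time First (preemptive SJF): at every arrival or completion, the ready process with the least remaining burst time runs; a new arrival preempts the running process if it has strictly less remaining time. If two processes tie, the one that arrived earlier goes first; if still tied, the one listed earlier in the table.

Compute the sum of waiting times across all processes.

Timeline: | A 0-1 | C 1-6 | B 6-15 | D 15-24 | E 24-37 | F 37-55 |
Completion: A=1  B=15  C=6  D=24  E=37  F=55
Turnaround (C−A): A=1  B=15  C=6  D=24  E=37  F=55
Waiting = turnaround − burst: A=0, B=6, C=1, D=15, E=24, F=37
Total waiting = 0 + 6 + 1 + 15 + 24 + 37 = 83

83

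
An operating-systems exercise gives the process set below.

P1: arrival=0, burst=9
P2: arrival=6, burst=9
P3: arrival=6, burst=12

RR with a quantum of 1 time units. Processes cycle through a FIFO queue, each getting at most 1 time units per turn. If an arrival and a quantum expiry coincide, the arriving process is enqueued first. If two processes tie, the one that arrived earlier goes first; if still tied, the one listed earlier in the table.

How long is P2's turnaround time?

20

Timeline: | P1 0-6 | P2 6-7 | P3 7-8 | P1 8-9 | P2 9-10 | P3 10-11 | P1 11-12 | P2 12-13 | P3 13-14 | P1 14-15 | P2 15-16 | P3 16-17 | P2 17-18 | P3 18-19 | P2 19-20 | P3 20-21 | P2 21-22 | P3 22-23 | P2 23-24 | P3 24-25 | P2 25-26 | P3 26-30 |
Completion: P1=15  P2=26  P3=30
Turnaround(P2) = completion − arrival = 26 − 6 = 20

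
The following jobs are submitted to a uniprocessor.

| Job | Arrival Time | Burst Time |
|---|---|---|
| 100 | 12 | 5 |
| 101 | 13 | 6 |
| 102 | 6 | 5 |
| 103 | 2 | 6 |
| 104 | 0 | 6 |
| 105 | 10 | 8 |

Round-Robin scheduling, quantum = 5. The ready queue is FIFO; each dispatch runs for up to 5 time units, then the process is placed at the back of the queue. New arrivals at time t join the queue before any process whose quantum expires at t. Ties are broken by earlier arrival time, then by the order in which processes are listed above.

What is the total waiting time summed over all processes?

Timeline: | 104 0-5 | 103 5-10 | 104 10-11 | 102 11-16 | 105 16-21 | 103 21-22 | 100 22-27 | 101 27-32 | 105 32-35 | 101 35-36 |
Completion: 100=27  101=36  102=16  103=22  104=11  105=35
Waiting = turnaround − burst: 100=10, 101=17, 102=5, 103=14, 104=5, 105=17
Total waiting = 10 + 17 + 5 + 14 + 5 + 17 = 68

68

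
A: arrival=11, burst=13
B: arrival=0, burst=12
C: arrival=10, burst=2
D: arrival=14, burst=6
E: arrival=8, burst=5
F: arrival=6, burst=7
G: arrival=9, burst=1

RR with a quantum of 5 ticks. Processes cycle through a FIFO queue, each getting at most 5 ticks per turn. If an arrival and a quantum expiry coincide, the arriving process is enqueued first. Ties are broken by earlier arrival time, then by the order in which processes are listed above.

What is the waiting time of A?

22

Timeline: | B 0-10 | F 10-15 | E 15-20 | G 20-21 | C 21-23 | B 23-25 | A 25-30 | D 30-35 | F 35-37 | A 37-42 | D 42-43 | A 43-46 |
Completion: A=46  B=25  C=23  D=43  E=20  F=37  G=21
Turnaround (C−A): A=35  B=25  C=13  D=29  E=12  F=31  G=12
Waiting(A) = turnaround − burst = 35 − 13 = 22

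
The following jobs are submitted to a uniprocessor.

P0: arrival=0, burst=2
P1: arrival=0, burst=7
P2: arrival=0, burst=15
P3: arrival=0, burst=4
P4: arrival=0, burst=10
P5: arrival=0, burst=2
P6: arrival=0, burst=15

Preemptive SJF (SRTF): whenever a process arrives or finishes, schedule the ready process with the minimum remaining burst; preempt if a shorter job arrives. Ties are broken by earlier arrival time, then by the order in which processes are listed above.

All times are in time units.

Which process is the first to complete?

P0

Schedule: | P0 0-2 | P5 2-4 | P3 4-8 | P1 8-15 | P4 15-25 | P2 25-40 | P6 40-55 |
Completion: P0=2  P1=15  P2=40  P3=8  P4=25  P5=4  P6=55
Finish order: P0 → P5 → P3 → P1 → P4 → P2 → P6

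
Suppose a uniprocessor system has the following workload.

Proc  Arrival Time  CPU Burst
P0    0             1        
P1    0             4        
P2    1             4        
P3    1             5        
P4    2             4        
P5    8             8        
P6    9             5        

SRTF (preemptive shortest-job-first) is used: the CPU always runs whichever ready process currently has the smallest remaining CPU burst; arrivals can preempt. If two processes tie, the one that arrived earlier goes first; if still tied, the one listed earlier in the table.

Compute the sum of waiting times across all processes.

Gantt: | P0 0-1 | P1 1-5 | P2 5-9 | P4 9-13 | P3 13-18 | P6 18-23 | P5 23-31 |
Completion: P0=1  P1=5  P2=9  P3=18  P4=13  P5=31  P6=23
Turnaround (C−A): P0=1  P1=5  P2=8  P3=17  P4=11  P5=23  P6=14
Waiting = turnaround − burst: P0=0, P1=1, P2=4, P3=12, P4=7, P5=15, P6=9
Total waiting = 0 + 1 + 4 + 12 + 7 + 15 + 9 = 48

48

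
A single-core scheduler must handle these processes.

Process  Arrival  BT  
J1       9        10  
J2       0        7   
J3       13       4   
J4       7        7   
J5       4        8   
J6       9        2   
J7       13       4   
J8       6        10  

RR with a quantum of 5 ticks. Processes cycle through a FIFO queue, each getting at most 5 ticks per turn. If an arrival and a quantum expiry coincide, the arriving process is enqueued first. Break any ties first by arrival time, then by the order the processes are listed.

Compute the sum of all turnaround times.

232

Gantt: | J2 0-5 | J5 5-10 | J2 10-12 | J8 12-17 | J4 17-22 | J1 22-27 | J6 27-29 | J5 29-32 | J3 32-36 | J7 36-40 | J8 40-45 | J4 45-47 | J1 47-52 |
Completion: J1=52  J2=12  J3=36  J4=47  J5=32  J6=29  J7=40  J8=45
Turnaround = completion − arrival: J1=43, J2=12, J3=23, J4=40, J5=28, J6=20, J7=27, J8=39
Total turnaround = 43 + 12 + 23 + 40 + 28 + 20 + 27 + 39 = 232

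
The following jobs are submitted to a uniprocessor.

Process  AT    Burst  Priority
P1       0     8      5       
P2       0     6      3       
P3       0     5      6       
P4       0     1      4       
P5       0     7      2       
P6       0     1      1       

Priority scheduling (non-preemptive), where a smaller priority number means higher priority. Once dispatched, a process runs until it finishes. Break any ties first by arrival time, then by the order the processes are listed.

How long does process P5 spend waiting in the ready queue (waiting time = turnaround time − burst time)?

Schedule: | P6 0-1 | P5 1-8 | P2 8-14 | P4 14-15 | P1 15-23 | P3 23-28 |
Completion: P1=23  P2=14  P3=28  P4=15  P5=8  P6=1
Waiting(P5) = turnaround − burst = 8 − 7 = 1

1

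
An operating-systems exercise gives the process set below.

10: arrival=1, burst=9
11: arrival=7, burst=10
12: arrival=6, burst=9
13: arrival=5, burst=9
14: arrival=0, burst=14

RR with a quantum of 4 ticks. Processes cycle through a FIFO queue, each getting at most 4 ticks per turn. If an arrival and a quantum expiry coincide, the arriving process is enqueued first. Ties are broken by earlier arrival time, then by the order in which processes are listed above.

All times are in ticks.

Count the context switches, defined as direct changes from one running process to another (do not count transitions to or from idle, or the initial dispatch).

Schedule: | 14 0-4 | 10 4-8 | 14 8-12 | 13 12-16 | 12 16-20 | 11 20-24 | 10 24-28 | 14 28-32 | 13 32-36 | 12 36-40 | 11 40-44 | 10 44-45 | 14 45-47 | 13 47-48 | 12 48-49 | 11 49-51 |
Completion: 10=45  11=51  12=49  13=48  14=47

15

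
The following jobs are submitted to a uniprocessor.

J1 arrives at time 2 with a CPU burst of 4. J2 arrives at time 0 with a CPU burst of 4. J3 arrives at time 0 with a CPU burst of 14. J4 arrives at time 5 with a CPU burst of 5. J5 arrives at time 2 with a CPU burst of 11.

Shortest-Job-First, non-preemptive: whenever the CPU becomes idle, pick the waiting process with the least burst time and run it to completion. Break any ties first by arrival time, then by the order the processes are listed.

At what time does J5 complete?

Schedule: | J2 0-4 | J1 4-8 | J4 8-13 | J5 13-24 | J3 24-38 |
Completion: J1=8  J2=4  J3=38  J4=13  J5=24
Turnaround (C−A): J1=6  J2=4  J3=38  J4=8  J5=22

24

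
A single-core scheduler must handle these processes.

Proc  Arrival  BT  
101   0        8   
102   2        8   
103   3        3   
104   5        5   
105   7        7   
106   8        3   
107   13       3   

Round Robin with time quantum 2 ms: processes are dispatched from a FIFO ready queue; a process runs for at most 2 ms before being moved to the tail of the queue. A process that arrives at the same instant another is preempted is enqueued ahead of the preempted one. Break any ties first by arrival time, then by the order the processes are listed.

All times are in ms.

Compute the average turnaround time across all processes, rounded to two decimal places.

Timeline: | 101 0-2 | 102 2-4 | 101 4-6 | 103 6-8 | 102 8-10 | 104 10-12 | 101 12-14 | 105 14-16 | 106 16-18 | 103 18-19 | 102 19-21 | 104 21-23 | 107 23-25 | 101 25-27 | 105 27-29 | 106 29-30 | 102 30-32 | 104 32-33 | 107 33-34 | 105 34-37 |
Completion: 101=27  102=32  103=19  104=33  105=37  106=30  107=34
Turnaround (C−A): 101=27  102=30  103=16  104=28  105=30  106=22  107=21
Turnaround times: 101=27, 102=30, 103=16, 104=28, 105=30, 106=22, 107=21
Average turnaround = (27+30+16+28+30+22+21) / 7 = 174/7 = 24.86

24.86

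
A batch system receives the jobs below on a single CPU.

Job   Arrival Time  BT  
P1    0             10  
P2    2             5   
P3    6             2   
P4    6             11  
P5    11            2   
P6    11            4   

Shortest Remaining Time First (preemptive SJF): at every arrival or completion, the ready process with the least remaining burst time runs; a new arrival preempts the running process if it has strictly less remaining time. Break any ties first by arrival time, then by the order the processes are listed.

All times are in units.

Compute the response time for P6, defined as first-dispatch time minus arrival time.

2

Schedule: | P1 0-2 | P2 2-7 | P3 7-9 | P1 9-11 | P5 11-13 | P6 13-17 | P1 17-23 | P4 23-34 |
Completion: P1=23  P2=7  P3=9  P4=34  P5=13  P6=17
Turnaround (C−A): P1=23  P2=5  P3=3  P4=28  P5=2  P6=6
Response(P6) = first start − arrival = 13 − 11 = 2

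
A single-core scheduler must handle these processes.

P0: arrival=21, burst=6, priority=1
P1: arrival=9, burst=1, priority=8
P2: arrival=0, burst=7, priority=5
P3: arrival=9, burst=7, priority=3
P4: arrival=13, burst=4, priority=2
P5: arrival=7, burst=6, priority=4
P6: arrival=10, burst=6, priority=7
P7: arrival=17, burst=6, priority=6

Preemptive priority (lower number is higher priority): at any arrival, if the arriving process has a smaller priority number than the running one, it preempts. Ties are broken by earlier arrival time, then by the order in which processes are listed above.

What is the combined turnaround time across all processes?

136

Schedule: | P2 0-7 | P5 7-9 | P3 9-13 | P4 13-17 | P3 17-20 | P5 20-21 | P0 21-27 | P5 27-30 | P7 30-36 | P6 36-42 | P1 42-43 |
Completion: P0=27  P1=43  P2=7  P3=20  P4=17  P5=30  P6=42  P7=36
Turnaround = completion − arrival: P0=6, P1=34, P2=7, P3=11, P4=4, P5=23, P6=32, P7=19
Total turnaround = 6 + 34 + 7 + 11 + 4 + 23 + 32 + 19 = 136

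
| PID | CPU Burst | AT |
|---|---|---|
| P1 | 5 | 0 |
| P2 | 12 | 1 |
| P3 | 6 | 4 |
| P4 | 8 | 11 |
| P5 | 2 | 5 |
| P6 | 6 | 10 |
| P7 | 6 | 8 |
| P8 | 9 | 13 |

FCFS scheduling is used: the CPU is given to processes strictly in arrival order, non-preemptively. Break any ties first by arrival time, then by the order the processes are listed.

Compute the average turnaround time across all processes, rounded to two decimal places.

Schedule: | P1 0-5 | P2 5-17 | P3 17-23 | P5 23-25 | P7 25-31 | P6 31-37 | P4 37-45 | P8 45-54 |
Completion: P1=5  P2=17  P3=23  P4=45  P5=25  P6=37  P7=31  P8=54
Turnaround (C−A): P1=5  P2=16  P3=19  P4=34  P5=20  P6=27  P7=23  P8=41
Turnaround times: P1=5, P2=16, P3=19, P4=34, P5=20, P6=27, P7=23, P8=41
Average turnaround = (5+16+19+34+20+27+23+41) / 8 = 185/8 = 23.13

23.13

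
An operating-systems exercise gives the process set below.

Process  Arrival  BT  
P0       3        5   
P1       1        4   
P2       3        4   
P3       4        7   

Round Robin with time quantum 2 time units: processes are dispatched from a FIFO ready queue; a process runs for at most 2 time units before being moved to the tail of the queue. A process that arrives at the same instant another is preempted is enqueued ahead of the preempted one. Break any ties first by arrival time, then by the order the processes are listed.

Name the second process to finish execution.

Schedule: | idle 0-1 | P1 1-3 | P0 3-5 | P2 5-7 | P1 7-9 | P3 9-11 | P0 11-13 | P2 13-15 | P3 15-17 | P0 17-18 | P3 18-21 |
Completion: P0=18  P1=9  P2=15  P3=21
Finish order: P1 → P2 → P0 → P3

P2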